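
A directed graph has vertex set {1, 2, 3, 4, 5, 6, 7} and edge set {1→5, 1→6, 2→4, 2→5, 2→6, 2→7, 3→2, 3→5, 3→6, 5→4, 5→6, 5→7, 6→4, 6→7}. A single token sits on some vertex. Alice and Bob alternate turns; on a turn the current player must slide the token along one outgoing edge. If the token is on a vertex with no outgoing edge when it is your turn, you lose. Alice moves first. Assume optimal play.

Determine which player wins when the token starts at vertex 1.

Bob wins.

Work bottom-up. With no move the player to move loses. Otherwise the position is W if at least one move leads to an L position for the opponent, and L if every move leads to a W.
Every edge goes from a vertex to one that appears earlier in the order 7, 4, 6, 5, 1, 2, 3, so processing vertices in that order labels each vertex after all of its successors.
7: no outgoing edge → L
4: no outgoing edge → L
6: reaches L-position 4 → W
5: reaches L-position 4 → W
1: only reaches 5(W), 6(W), all W → L
2: reaches L-position 4 → W
3: only reaches 2(W), 5(W), 6(W), all W → L
The starting position 1 is L: whatever Alice does, the opponent receives a W position.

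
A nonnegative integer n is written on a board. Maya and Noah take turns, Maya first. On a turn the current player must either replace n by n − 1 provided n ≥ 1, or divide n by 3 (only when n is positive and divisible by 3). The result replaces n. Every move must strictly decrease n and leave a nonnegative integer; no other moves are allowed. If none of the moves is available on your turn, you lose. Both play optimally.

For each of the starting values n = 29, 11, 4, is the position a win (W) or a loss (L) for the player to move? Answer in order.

29: W, 11: L, 4: L

Classify positions by backward induction: terminal positions (no move available) are L. From any other position, the mover wins iff some move reaches an L.
n=0: no move → L
n=1: can move to 0, which is L ⇒ W
n=2: the only move is to 1(W), a W ⇒ L
n=3: can move to 2, which is L ⇒ W
n=4: the only move is to 3(W), a W ⇒ L
n=5: can move to 4, which is L ⇒ W
n=6: can move to 2, which is L ⇒ W
n=7: the only move is to 6(W), a W ⇒ L
n=8: can move to 7, which is L ⇒ W
n=9: moves to 3(W), 8(W); every one is W ⇒ L
n=10: can move to 9, which is L ⇒ W
n=11: the only move is to 10(W), a W ⇒ L
n=12: can move to 4, which is L ⇒ W
n=13: the only move is to 12(W), a W ⇒ L
n=14: can move to 13, which is L ⇒ W
n=15: moves to 5(W), 14(W); every one is W ⇒ L
n=16: can move to 15, which is L ⇒ W
n=17: the only move is to 16(W), a W ⇒ L
n=18: can move to 17, which is L ⇒ W
n=19: the only move is to 18(W), a W ⇒ L
n=20: can move to 19, which is L ⇒ W
n=21: can move to 7, which is L ⇒ W
n=22: the only move is to 21(W), a W ⇒ L
n=23: can move to 22, which is L ⇒ W
n=24: moves to 8(W), 23(W); every one is W ⇒ L
n=25: can move to 24, which is L ⇒ W
n=26: the only move is to 25(W), a W ⇒ L
n=27: can move to 9, which is L ⇒ W
n=28: the only move is to 27(W), a W ⇒ L
n=29: can move to 28, which is L ⇒ W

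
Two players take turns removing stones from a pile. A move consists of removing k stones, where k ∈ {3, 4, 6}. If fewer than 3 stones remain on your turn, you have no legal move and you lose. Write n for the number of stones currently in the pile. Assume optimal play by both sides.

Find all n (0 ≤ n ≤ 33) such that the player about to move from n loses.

0, 1, 2, 9, 10, 11, 18, 19, 20, 27, 28, 29

Work bottom-up. With no move the player to move loses. Otherwise the position is W if at least one move leads to an L position for the opponent, and L if every move leads to a W.
n=0: no move → L
n=1: no move → L
n=2: no move → L
n=3: →0(L), so W
n=4: →1(L), so W
n=5: →2(L), so W
n=6: →2(L), so W
n=7: →1(L), so W
n=8: →2(L), so W
n=9: →6(W), 5(W), 3(W) — all W, so L
n=10: →7(W), 6(W), 4(W) — all W, so L
n=11: →8(W), 7(W), 5(W) — all W, so L
n=12: →9(L), so W
n=13: →10(L), so W
n=14: →11(L), so W
n=15: →11(L), so W
n=16: →10(L), so W
n=17: →11(L), so W
n=18: →15(W), 14(W), 12(W) — all W, so L
n=19: →16(W), 15(W), 13(W) — all W, so L
n=20: →17(W), 16(W), 14(W) — all W, so L
n=21: →18(L), so W
n=22: →19(L), so W
n=23: →20(L), so W
n=24: →20(L), so W
n=25: →19(L), so W
n=26: →20(L), so W
n=27: →24(W), 23(W), 21(W) — all W, so L
n=28: →25(W), 24(W), 22(W) — all W, so L
n=29: →26(W), 25(W), 23(W) — all W, so L
n=30: →27(L), so W
n=31: →28(L), so W
n=32: →29(L), so W
n=33: →29(L), so W
The losing starting values of n are exactly the entries labelled L in this table (12 of them).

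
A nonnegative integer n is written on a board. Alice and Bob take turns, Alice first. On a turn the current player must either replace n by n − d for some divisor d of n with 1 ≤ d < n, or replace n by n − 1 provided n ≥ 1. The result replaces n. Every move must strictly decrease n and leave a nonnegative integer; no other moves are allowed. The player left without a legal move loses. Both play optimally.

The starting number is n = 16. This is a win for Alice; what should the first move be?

Compute win/loss labels from the base case upward. A position with no move is L. Any other position is W if it can reach an L in one move, else L.
n=0: no move → L
n=1: can move to 0, which is L ⇒ W
n=2: the only move is to 1(W), a W ⇒ L
n=3: can move to 2, which is L ⇒ W
n=4: can move to 2, which is L ⇒ W
n=5: the only move is to 4(W), a W ⇒ L
n=6: can move to 5, which is L ⇒ W
n=7: the only move is to 6(W), a W ⇒ L
n=8: can move to 7, which is L ⇒ W
n=9: moves to 6(W), 8(W); every one is W ⇒ L
n=10: can move to 5, which is L ⇒ W
n=11: the only move is to 10(W), a W ⇒ L
n=12: can move to 9, which is L ⇒ W
n=13: the only move is to 12(W), a W ⇒ L
n=14: can move to 7, which is L ⇒ W
n=15: moves to 10(W), 12(W), 14(W); every one is W ⇒ L
n=16: can move to 15, which is L ⇒ W
From 16, the L positions reachable in one move are: 15.

Move to 15.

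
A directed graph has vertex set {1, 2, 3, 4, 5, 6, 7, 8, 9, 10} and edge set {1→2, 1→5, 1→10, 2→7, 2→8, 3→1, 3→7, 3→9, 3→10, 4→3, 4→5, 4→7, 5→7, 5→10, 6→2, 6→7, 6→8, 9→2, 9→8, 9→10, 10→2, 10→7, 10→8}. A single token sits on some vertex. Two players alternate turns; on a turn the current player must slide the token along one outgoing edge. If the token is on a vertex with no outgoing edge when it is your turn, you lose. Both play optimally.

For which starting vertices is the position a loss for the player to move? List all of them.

Compute win/loss labels from the base case upward. A position with no move is L. Any other position is W if it can reach an L in one move, else L.
Every edge goes from a vertex to one that appears earlier in the order 7, 8, 2, 10, 5, 1, 9, 6, 3, 4, so processing vertices in that order labels each vertex after all of its successors.
7: no outgoing edge → L
8: no outgoing edge → L
2: can move to 8, which is L ⇒ W
10: can move to 8, which is L ⇒ W
5: can move to 7, which is L ⇒ W
1: moves to 5(W), 10(W), 2(W); every one is W ⇒ L
9: can move to 8, which is L ⇒ W
6: can move to 8, which is L ⇒ W
3: can move to 1, which is L ⇒ W
4: can move to 7, which is L ⇒ W
The losing starting vertices are exactly the entries labelled L in this table (3 of them).

1, 7, 8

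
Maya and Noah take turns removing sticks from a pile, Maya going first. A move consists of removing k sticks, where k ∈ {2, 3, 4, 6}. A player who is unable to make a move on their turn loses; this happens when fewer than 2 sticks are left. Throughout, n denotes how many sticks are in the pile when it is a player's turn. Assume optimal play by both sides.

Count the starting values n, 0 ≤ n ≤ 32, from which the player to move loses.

Use the standard recursion: the mover loses at a terminal position; elsewhere, the mover wins exactly when some move hands the opponent an L position.
n=0: no move → L
n=1: no move → L
n=2: W (go to 0, an L position)
n=3: W (go to 1, an L position)
n=4: W (go to 1, an L position)
n=5: W (go to 1, an L position)
n=6: W (go to 0, an L position)
n=7: W (go to 1, an L position)
n=8: L (options 6(W), 5(W), 4(W), 2(W) are all W)
n=9: L (options 7(W), 6(W), 5(W), 3(W) are all W)
n=10: W (go to 8, an L position)
n=11: W (go to 9, an L position)
n=12: W (go to 9, an L position)
n=13: W (go to 9, an L position)
n=14: W (go to 8, an L position)
n=15: W (go to 9, an L position)
n=16: L (options 14(W), 13(W), 12(W), 10(W) are all W)
n=17: L (options 15(W), 14(W), 13(W), 11(W) are all W)
n=18: W (go to 16, an L position)
n=19: W (go to 17, an L position)
n=20: W (go to 17, an L position)
n=21: W (go to 17, an L position)
n=22: W (go to 16, an L position)
n=23: W (go to 17, an L position)
n=24: L (options 22(W), 21(W), 20(W), 18(W) are all W)
n=25: L (options 23(W), 22(W), 21(W), 19(W) are all W)
n=26: W (go to 24, an L position)
n=27: W (go to 25, an L position)
n=28: W (go to 25, an L position)
n=29: W (go to 25, an L position)
n=30: W (go to 24, an L position)
n=31: W (go to 25, an L position)
n=32: L (options 30(W), 29(W), 28(W), 26(W) are all W)
L entries with 0 ≤ n ≤ 32: n = 0, 1, 8, 9, 16, 17, 24, 25, 32; that makes 9.

9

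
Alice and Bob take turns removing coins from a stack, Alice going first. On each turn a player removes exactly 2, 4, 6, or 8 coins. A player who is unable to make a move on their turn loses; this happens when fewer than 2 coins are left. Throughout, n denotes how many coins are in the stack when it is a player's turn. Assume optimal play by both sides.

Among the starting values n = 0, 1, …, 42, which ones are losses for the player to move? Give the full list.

0, 1, 10, 11, 20, 21, 30, 31, 40, 41

Work bottom-up. With no move the player to move loses. Otherwise the position is W if at least one move leads to an L position for the opponent, and L if every move leads to a W.
n=0: no move → L
n=1: no move → L
n=2: W (go to 0, an L position)
n=3: W (go to 1, an L position)
n=4: W (go to 0, an L position)
n=5: W (go to 1, an L position)
n=6: W (go to 0, an L position)
n=7: W (go to 1, an L position)
n=8: W (go to 0, an L position)
n=9: W (go to 1, an L position)
n=10: L (options 8(W), 6(W), 4(W), 2(W) are all W)
n=11: L (options 9(W), 7(W), 5(W), 3(W) are all W)
n=12: W (go to 10, an L position)
n=13: W (go to 11, an L position)
n=14: W (go to 10, an L position)
n=15: W (go to 11, an L position)
n=16: W (go to 10, an L position)
n=17: W (go to 11, an L position)
n=18: W (go to 10, an L position)
n=19: W (go to 11, an L position)
n=20: L (options 18(W), 16(W), 14(W), 12(W) are all W)
n=21: L (options 19(W), 17(W), 15(W), 13(W) are all W)
n=22: W (go to 20, an L position)
n=23: W (go to 21, an L position)
n=24: W (go to 20, an L position)
n=25: W (go to 21, an L position)
n=26: W (go to 20, an L position)
n=27: W (go to 21, an L position)
n=28: W (go to 20, an L position)
n=29: W (go to 21, an L position)
n=30: L (options 28(W), 26(W), 24(W), 22(W) are all W)
n=31: L (options 29(W), 27(W), 25(W), 23(W) are all W)
n=32: W (go to 30, an L position)
n=33: W (go to 31, an L position)
n=34: W (go to 30, an L position)
n=35: W (go to 31, an L position)
n=36: W (go to 30, an L position)
n=37: W (go to 31, an L position)
n=38: W (go to 30, an L position)
n=39: W (go to 31, an L position)
n=40: L (options 38(W), 36(W), 34(W), 32(W) are all W)
n=41: L (options 39(W), 37(W), 35(W), 33(W) are all W)
n=42: W (go to 40, an L position)
The losing starting values of n are exactly the entries labelled L in this table (10 of them).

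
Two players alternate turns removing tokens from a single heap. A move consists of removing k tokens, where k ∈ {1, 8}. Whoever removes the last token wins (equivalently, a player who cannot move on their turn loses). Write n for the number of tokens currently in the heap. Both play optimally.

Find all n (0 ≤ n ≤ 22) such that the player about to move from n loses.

0, 2, 4, 6, 9, 11, 13, 15, 18, 20, 22

Work bottom-up. With no move the player to move loses. Otherwise the position is W if at least one move leads to an L position for the opponent, and L if every move leads to a W.
n=0: no move → L
n=1: can move to 0, which is L ⇒ W
n=2: the only move is to 1(W), a W ⇒ L
n=3: can move to 2, which is L ⇒ W
n=4: the only move is to 3(W), a W ⇒ L
n=5: can move to 4, which is L ⇒ W
n=6: the only move is to 5(W), a W ⇒ L
n=7: can move to 6, which is L ⇒ W
n=8: can move to 0, which is L ⇒ W
n=9: moves to 8(W), 1(W); every one is W ⇒ L
n=10: can move to 9, which is L ⇒ W
n=11: moves to 10(W), 3(W); every one is W ⇒ L
n=12: can move to 11, which is L ⇒ W
n=13: moves to 12(W), 5(W); every one is W ⇒ L
n=14: can move to 13, which is L ⇒ W
n=15: moves to 14(W), 7(W); every one is W ⇒ L
n=16: can move to 15, which is L ⇒ W
n=17: can move to 9, which is L ⇒ W
n=18: moves to 17(W), 10(W); every one is W ⇒ L
n=19: can move to 18, which is L ⇒ W
n=20: moves to 19(W), 12(W); every one is W ⇒ L
n=21: can move to 20, which is L ⇒ W
n=22: moves to 21(W), 14(W); every one is W ⇒ L
Reading off the rows marked L gives the requested list; there are 11 such values of n.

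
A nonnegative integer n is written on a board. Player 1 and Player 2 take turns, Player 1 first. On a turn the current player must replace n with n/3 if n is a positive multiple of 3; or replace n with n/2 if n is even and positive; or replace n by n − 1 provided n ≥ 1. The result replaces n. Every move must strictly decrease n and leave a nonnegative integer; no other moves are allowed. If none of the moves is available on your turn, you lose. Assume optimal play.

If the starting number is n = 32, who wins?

Work bottom-up. With no move the player to move loses. Otherwise the position is W if at least one move leads to an L position for the opponent, and L if every move leads to a W.
n=0: no move → L
n=1: →0(L), so W
n=2: →1(W) only, which is W, so L
n=3: →2(L), so W
n=4: →2(L), so W
n=5: →4(W) only, which is W, so L
n=6: →2(L), so W
n=7: →6(W) only, which is W, so L
n=8: →7(L), so W
n=9: →3(W), 8(W) — all W, so L
n=10: →5(L), so W
n=11: →10(W) only, which is W, so L
n=12: →11(L), so W
n=13: →12(W) only, which is W, so L
n=14: →7(L), so W
n=15: →5(L), so W
n=16: →8(W), 15(W) — all W, so L
n=17: →16(L), so W
n=18: →9(L), so W
n=19: →18(W) only, which is W, so L
n=20: →19(L), so W
n=21: →7(L), so W
n=22: →11(L), so W
n=23: →22(W) only, which is W, so L
n=24: →23(L), so W
n=25: →24(W) only, which is W, so L
n=26: →13(L), so W
n=27: →9(L), so W
n=28: →14(W), 27(W) — all W, so L
n=29: →28(L), so W
n=30: →10(W), 15(W), 29(W) — all W, so L
n=31: →30(L), so W
n=32: →16(L), so W
From 32 Player 1 can move to 16, reaching an L position.

Player 1 wins.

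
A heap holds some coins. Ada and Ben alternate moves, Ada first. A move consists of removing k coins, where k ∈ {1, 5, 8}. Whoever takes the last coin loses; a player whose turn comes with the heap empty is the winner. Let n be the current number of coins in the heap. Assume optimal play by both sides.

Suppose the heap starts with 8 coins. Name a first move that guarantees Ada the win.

Build the W/L table. Terminal = W. A non-terminal position is W if it has a move to some L; otherwise it is L.
n=0: no move; the opponent has just taken the last coin and therefore loses → W
n=1: →0(W) only, which is W, so L
n=2: →1(L), so W
n=3: →2(W) only, which is W, so L
n=4: →3(L), so W
n=5: →4(W), 0(W) — all W, so L
n=6: →5(L), so W
n=7: →6(W), 2(W) — all W, so L
n=8: →7(L), so W
From 8, the L positions reachable in one move are: 7, 3. Any move reaching one of these is winning.

Remove 1, leaving 7.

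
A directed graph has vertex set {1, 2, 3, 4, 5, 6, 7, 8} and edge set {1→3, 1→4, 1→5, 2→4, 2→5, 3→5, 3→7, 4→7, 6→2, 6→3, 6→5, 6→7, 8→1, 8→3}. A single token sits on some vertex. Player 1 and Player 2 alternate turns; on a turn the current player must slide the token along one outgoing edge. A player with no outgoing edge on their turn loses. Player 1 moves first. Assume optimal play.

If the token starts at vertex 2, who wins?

Label each position W (a win for the player to move) or L (a loss). A position with no legal move is L; any other position is W exactly when some move reaches an L, and L when every move reaches a W.
Every edge goes from a vertex to one that appears earlier in the order 5, 7, 4, 3, 2, 1, 6, 8, so processing vertices in that order labels each vertex after all of its successors.
5: no outgoing edge → L
7: no outgoing edge → L
4: can move to 7, which is L ⇒ W
3: can move to 7, which is L ⇒ W
2: can move to 5, which is L ⇒ W
1: can move to 5, which is L ⇒ W
6: can move to 7, which is L ⇒ W
8: moves to 1(W), 3(W); every one is W ⇒ L
The starting position 2 is W: Player 1 should move to 5, handing over an L position.

Player 1 wins.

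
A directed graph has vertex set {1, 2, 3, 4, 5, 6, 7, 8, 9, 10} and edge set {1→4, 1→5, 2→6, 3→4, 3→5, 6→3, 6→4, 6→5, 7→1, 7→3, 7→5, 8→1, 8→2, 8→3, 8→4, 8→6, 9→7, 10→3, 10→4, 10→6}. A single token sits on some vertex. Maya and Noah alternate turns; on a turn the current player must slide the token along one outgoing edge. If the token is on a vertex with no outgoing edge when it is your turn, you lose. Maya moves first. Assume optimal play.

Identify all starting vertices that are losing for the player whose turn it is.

2, 4, 5, 9

Build the W/L table. Terminal = L. A non-terminal position is W if it has a move to some L; otherwise it is L.
Every edge goes from a vertex to one that appears earlier in the order 4, 5, 3, 6, 1, 2, 7, 10, 9, 8, so processing vertices in that order labels each vertex after all of its successors.
4: no outgoing edge → L
5: no outgoing edge → L
3: reaches L-position 5 → W
6: reaches L-position 5 → W
1: reaches L-position 5 → W
2: only reaches 6(W), which is W → L
7: reaches L-position 5 → W
10: reaches L-position 4 → W
9: only reaches 7(W), which is W → L
8: reaches L-position 2 → W
The losing starting vertices are exactly the entries labelled L in this table (4 of them).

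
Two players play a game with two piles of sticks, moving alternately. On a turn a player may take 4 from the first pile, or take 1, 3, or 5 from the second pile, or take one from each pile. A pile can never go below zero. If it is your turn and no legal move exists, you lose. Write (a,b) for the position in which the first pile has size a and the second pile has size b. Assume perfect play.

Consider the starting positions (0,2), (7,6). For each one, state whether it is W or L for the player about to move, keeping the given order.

(0,2): L, (7,6): W

Build the W/L table. Terminal = L. A non-terminal position is W if it has a move to some L; otherwise it is L.
No move ever increases a pile, so every position that can arise here has a ≤ 7 and b ≤ 6; it is enough to label the cells with 0 ≤ a ≤ 7 and 0 ≤ b ≤ 6.
Every move lowers a or b (never raises either), so fill the grid row by row in increasing a, and left to right within a row: each cell's successors are then already labelled.
      b=0  b=1  b=2  b=3  b=4  b=5  b=6
a=0:    L    W    L    W    L    W    L
a=1:    L    W    L    W    L    W    L
a=2:    L    W    L    W    L    W    L
a=3:    L    W    L    W    L    W    L
a=4:    W    W    W    W    W    W    W
a=5:    W    L    W    L    W    L    W
a=6:    W    L    W    L    W    L    W
a=7:    W    L    W    L    W    L    W
Cells with no legal move (terminal, hence L): (0,0), (1,0), (2,0), (3,0).
The remaining L cells, each justified by listing all of its moves:
(0,2): →(0,1)(W) only, which is W, so L
(0,4): →(0,3)(W), (0,1)(W) — all W, so L
(0,6): →(0,5)(W), (0,3)(W), (0,1)(W) — all W, so L
(1,2): →(1,1)(W), (0,1)(W) — all W, so L
(1,4): →(1,3)(W), (1,1)(W), (0,3)(W) — all W, so L
(1,6): →(1,5)(W), (1,3)(W), (1,1)(W), (0,5)(W) — all W, so L
(2,2): →(2,1)(W), (1,1)(W) — all W, so L
(2,4): →(2,3)(W), (2,1)(W), (1,3)(W) — all W, so L
(2,6): →(2,5)(W), (2,3)(W), (2,1)(W), (1,5)(W) — all W, so L
(3,2): →(3,1)(W), (2,1)(W) — all W, so L
(3,4): →(3,3)(W), (3,1)(W), (2,3)(W) — all W, so L
(3,6): →(3,5)(W), (3,3)(W), (3,1)(W), (2,5)(W) — all W, so L
(5,1): →(1,1)(W), (5,0)(W), (4,0)(W) — all W, so L
(5,3): →(1,3)(W), (5,2)(W), (5,0)(W), (4,2)(W) — all W, so L
(5,5): →(1,5)(W), (5,4)(W), (5,2)(W), (5,0)(W), (4,4)(W) — all W, so L
(6,1): →(2,1)(W), (6,0)(W), (5,0)(W) — all W, so L
(6,3): →(2,3)(W), (6,2)(W), (6,0)(W), (5,2)(W) — all W, so L
(6,5): →(2,5)(W), (6,4)(W), (6,2)(W), (6,0)(W), (5,4)(W) — all W, so L
(7,1): →(3,1)(W), (7,0)(W), (6,0)(W) — all W, so L
(7,3): →(3,3)(W), (7,2)(W), (7,0)(W), (6,2)(W) — all W, so L
(7,5): →(3,5)(W), (7,4)(W), (7,2)(W), (7,0)(W), (6,4)(W) — all W, so L
Every other cell has at least one move into one of the L cells above, so it is W.
(0,2): one of the L cells justified above, so L
(7,6): the move to (3,6) reaches an L cell, so W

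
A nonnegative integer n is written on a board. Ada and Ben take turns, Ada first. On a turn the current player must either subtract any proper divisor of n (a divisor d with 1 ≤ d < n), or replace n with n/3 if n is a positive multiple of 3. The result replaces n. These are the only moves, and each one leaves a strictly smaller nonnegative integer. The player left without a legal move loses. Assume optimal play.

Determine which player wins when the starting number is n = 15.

Classify positions by backward induction: terminal positions (no move available) are L. From any other position, the mover wins iff some move reaches an L.
n=0: no move → L
n=1: no move → L
n=2: reaches L-position 1 → W
n=3: reaches L-position 1 → W
n=4: only reaches 2(W), 3(W), all W → L
n=5: reaches L-position 4 → W
n=6: reaches L-position 4 → W
n=7: only reaches 6(W), which is W → L
n=8: reaches L-position 4 → W
n=9: only reaches 3(W), 6(W), 8(W), all W → L
n=10: reaches L-position 9 → W
n=11: only reaches 10(W), which is W → L
n=12: reaches L-position 4 → W
n=13: only reaches 12(W), which is W → L
n=14: reaches L-position 7 → W
n=15: only reaches 5(W), 10(W), 12(W), 14(W), all W → L
The starting position 15 is L: whatever Ada does, the opponent receives a W position.

Ben wins.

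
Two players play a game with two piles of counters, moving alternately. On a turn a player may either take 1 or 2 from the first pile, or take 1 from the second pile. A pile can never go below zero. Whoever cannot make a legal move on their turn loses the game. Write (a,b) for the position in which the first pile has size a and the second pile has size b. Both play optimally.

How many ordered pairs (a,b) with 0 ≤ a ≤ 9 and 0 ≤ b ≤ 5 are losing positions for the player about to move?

Build the W/L table. Terminal = L. A non-terminal position is W if it has a move to some L; otherwise it is L.
Every move lowers a or b (never raises either), so fill the grid row by row in increasing a, and left to right within a row: each cell's successors are then already labelled.
      b=0  b=1  b=2  b=3  b=4  b=5
a=0:    L    W    L    W    L    W
a=1:    W    L    W    L    W    L
a=2:    W    W    W    W    W    W
a=3:    L    W    L    W    L    W
a=4:    W    L    W    L    W    L
a=5:    W    W    W    W    W    W
a=6:    L    W    L    W    L    W
a=7:    W    L    W    L    W    L
a=8:    W    W    W    W    W    W
a=9:    L    W    L    W    L    W
Cells with no legal move (terminal, hence L): (0,0).
The remaining L cells, each justified by listing all of its moves:
(0,2): L (sole option (0,1)(W) is W)
(0,4): L (sole option (0,3)(W) is W)
(1,1): L (options (0,1)(W), (1,0)(W) are all W)
(1,3): L (options (0,3)(W), (1,2)(W) are all W)
(1,5): L (options (0,5)(W), (1,4)(W) are all W)
(3,0): L (options (2,0)(W), (1,0)(W) are all W)
(3,2): L (options (2,2)(W), (1,2)(W), (3,1)(W) are all W)
(3,4): L (options (2,4)(W), (1,4)(W), (3,3)(W) are all W)
(4,1): L (options (3,1)(W), (2,1)(W), (4,0)(W) are all W)
(4,3): L (options (3,3)(W), (2,3)(W), (4,2)(W) are all W)
(4,5): L (options (3,5)(W), (2,5)(W), (4,4)(W) are all W)
(6,0): L (options (5,0)(W), (4,0)(W) are all W)
(6,2): L (options (5,2)(W), (4,2)(W), (6,1)(W) are all W)
(6,4): L (options (5,4)(W), (4,4)(W), (6,3)(W) are all W)
(7,1): L (options (6,1)(W), (5,1)(W), (7,0)(W) are all W)
(7,3): L (options (6,3)(W), (5,3)(W), (7,2)(W) are all W)
(7,5): L (options (6,5)(W), (5,5)(W), (7,4)(W) are all W)
(9,0): L (options (8,0)(W), (7,0)(W) are all W)
(9,2): L (options (8,2)(W), (7,2)(W), (9,1)(W) are all W)
(9,4): L (options (8,4)(W), (7,4)(W), (9,3)(W) are all W)
Every other cell has at least one move into one of the L cells above, so it is W.
L cells per row: a=0: 3, a=1: 3, a=2: 0, a=3: 3, a=4: 3, a=5: 0, a=6: 3, a=7: 3, a=8: 0, a=9: 3; total 21.

21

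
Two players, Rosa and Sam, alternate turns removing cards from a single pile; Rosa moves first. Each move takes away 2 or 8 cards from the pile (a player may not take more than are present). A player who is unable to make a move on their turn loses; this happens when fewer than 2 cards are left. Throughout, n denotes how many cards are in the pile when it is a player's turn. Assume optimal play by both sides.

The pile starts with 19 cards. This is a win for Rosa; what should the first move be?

Remove 8, leaving 11.

Positions with no move are L. A position that does have a move is losing for the player to move precisely when every available move leads to a winning position for the opponent. Fill in the labels:
n=0: no move → L
n=1: no move → L
n=2: reaches L-position 0 → W
n=3: reaches L-position 1 → W
n=4: only reaches 2(W), which is W → L
n=5: only reaches 3(W), which is W → L
n=6: reaches L-position 4 → W
n=7: reaches L-position 5 → W
n=8: reaches L-position 0 → W
n=9: reaches L-position 1 → W
n=10: only reaches 8(W), 2(W), all W → L
n=11: only reaches 9(W), 3(W), all W → L
n=12: reaches L-position 10 → W
n=13: reaches L-position 11 → W
n=14: only reaches 12(W), 6(W), all W → L
n=15: only reaches 13(W), 7(W), all W → L
n=16: reaches L-position 14 → W
n=17: reaches L-position 15 → W
n=18: reaches L-position 10 → W
n=19: reaches L-position 11 → W
From 19, the L positions reachable in one move are: 11.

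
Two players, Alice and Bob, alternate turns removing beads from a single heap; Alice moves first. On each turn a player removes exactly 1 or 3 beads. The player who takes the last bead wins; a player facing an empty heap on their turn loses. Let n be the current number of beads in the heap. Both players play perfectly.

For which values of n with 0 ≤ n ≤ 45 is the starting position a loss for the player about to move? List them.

0, 2, 4, 6, 8, 10, 12, 14, 16, 18, 20, 22, 24, 26, 28, 30, 32, 34, 36, 38, 40, 42, 44

Compute win/loss labels from the base case upward. A position with no move is L. Any other position is W if it can reach an L in one move, else L.
n=0: no move → L
n=1: W (go to 0, an L position)
n=2: L (sole option 1(W) is W)
n=3: W (go to 2, an L position)
n=4: L (options 3(W), 1(W) are all W)
n=5: W (go to 4, an L position)
n=6: L (options 5(W), 3(W) are all W)
n=7: W (go to 6, an L position)
n=8: L (options 7(W), 5(W) are all W)
n=9: W (go to 8, an L position)
n=10: L (options 9(W), 7(W) are all W)
n=11: W (go to 10, an L position)
n=12: L (options 11(W), 9(W) are all W)
n=13: W (go to 12, an L position)
n=14: L (options 13(W), 11(W) are all W)
n=15: W (go to 14, an L position)
n=16: L (options 15(W), 13(W) are all W)
n=17: W (go to 16, an L position)
n=18: L (options 17(W), 15(W) are all W)
n=19: W (go to 18, an L position)
n=20: L (options 19(W), 17(W) are all W)
n=21: W (go to 20, an L position)
n=22: L (options 21(W), 19(W) are all W)
n=23: W (go to 22, an L position)
n=24: L (options 23(W), 21(W) are all W)
n=25: W (go to 24, an L position)
n=26: L (options 25(W), 23(W) are all W)
n=27: W (go to 26, an L position)
n=28: L (options 27(W), 25(W) are all W)
n=29: W (go to 28, an L position)
n=30: L (options 29(W), 27(W) are all W)
n=31: W (go to 30, an L position)
n=32: L (options 31(W), 29(W) are all W)
n=33: W (go to 32, an L position)
n=34: L (options 33(W), 31(W) are all W)
n=35: W (go to 34, an L position)
n=36: L (options 35(W), 33(W) are all W)
n=37: W (go to 36, an L position)
n=38: L (options 37(W), 35(W) are all W)
n=39: W (go to 38, an L position)
n=40: L (options 39(W), 37(W) are all W)
n=41: W (go to 40, an L position)
n=42: L (options 41(W), 39(W) are all W)
n=43: W (go to 42, an L position)
n=44: L (options 43(W), 41(W) are all W)
n=45: W (go to 44, an L position)
The losing starting values of n are exactly the entries labelled L in this table (23 of them).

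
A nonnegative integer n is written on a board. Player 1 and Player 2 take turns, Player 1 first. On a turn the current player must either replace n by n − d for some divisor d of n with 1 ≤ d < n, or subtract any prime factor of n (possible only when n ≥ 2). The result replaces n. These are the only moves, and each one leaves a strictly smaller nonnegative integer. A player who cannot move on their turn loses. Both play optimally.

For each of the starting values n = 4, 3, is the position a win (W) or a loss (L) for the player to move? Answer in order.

4: L, 3: W

Build the W/L table. Terminal = L. A non-terminal position is W if it has a move to some L; otherwise it is L.
n=0: no move → L
n=1: no move → L
n=2: →0(L), so W
n=3: →0(L), so W
n=4: →2(W), 3(W) — all W, so L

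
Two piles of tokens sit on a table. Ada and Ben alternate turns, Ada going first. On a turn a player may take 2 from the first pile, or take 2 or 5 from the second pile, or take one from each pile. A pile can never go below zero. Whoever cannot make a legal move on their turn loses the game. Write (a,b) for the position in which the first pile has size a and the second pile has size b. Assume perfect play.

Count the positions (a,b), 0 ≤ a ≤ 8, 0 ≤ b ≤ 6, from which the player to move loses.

Compute win/loss labels from the base case upward. A position with no move is L. Any other position is W if it can reach an L in one move, else L.
Every move lowers a or b (never raises either), so fill the grid row by row in increasing a, and left to right within a row: each cell's successors are then already labelled.
      b=0  b=1  b=2  b=3  b=4  b=5  b=6
a=0:    L    L    W    W    L    W    W
a=1:    L    W    W    L    L    W    W
a=2:    W    W    L    L    W    W    L
a=3:    W    L    L    W    W    L    W
a=4:    L    L    W    W    L    W    W
a=5:    L    W    W    L    L    W    W
a=6:    W    W    L    L    W    W    L
a=7:    W    L    L    W    W    L    W
a=8:    L    L    W    W    L    W    W
Cells with no legal move (terminal, hence L): (0,0), (0,1), (1,0).
The remaining L cells, each justified by listing all of its moves:
(0,4): L (sole option (0,2)(W) is W)
(1,3): L (options (1,1)(W), (0,2)(W) are all W)
(1,4): L (options (1,2)(W), (0,3)(W) are all W)
(2,2): L (options (0,2)(W), (2,0)(W), (1,1)(W) are all W)
(2,3): L (options (0,3)(W), (2,1)(W), (1,2)(W) are all W)
(2,6): L (options (0,6)(W), (2,4)(W), (2,1)(W), (1,5)(W) are all W)
(3,1): L (options (1,1)(W), (2,0)(W) are all W)
(3,2): L (options (1,2)(W), (3,0)(W), (2,1)(W) are all W)
(3,5): L (options (1,5)(W), (3,3)(W), (3,0)(W), (2,4)(W) are all W)
(4,0): L (sole option (2,0)(W) is W)
(4,1): L (options (2,1)(W), (3,0)(W) are all W)
(4,4): L (options (2,4)(W), (4,2)(W), (3,3)(W) are all W)
(5,0): L (sole option (3,0)(W) is W)
(5,3): L (options (3,3)(W), (5,1)(W), (4,2)(W) are all W)
(5,4): L (options (3,4)(W), (5,2)(W), (4,3)(W) are all W)
(6,2): L (options (4,2)(W), (6,0)(W), (5,1)(W) are all W)
(6,3): L (options (4,3)(W), (6,1)(W), (5,2)(W) are all W)
(6,6): L (options (4,6)(W), (6,4)(W), (6,1)(W), (5,5)(W) are all W)
(7,1): L (options (5,1)(W), (6,0)(W) are all W)
(7,2): L (options (5,2)(W), (7,0)(W), (6,1)(W) are all W)
(7,5): L (options (5,5)(W), (7,3)(W), (7,0)(W), (6,4)(W) are all W)
(8,0): L (sole option (6,0)(W) is W)
(8,1): L (options (6,1)(W), (7,0)(W) are all W)
(8,4): L (options (6,4)(W), (8,2)(W), (7,3)(W) are all W)
Every other cell has at least one move into one of the L cells above, so it is W.
L cells per row: a=0: 3, a=1: 3, a=2: 3, a=3: 3, a=4: 3, a=5: 3, a=6: 3, a=7: 3, a=8: 3; total 27.

27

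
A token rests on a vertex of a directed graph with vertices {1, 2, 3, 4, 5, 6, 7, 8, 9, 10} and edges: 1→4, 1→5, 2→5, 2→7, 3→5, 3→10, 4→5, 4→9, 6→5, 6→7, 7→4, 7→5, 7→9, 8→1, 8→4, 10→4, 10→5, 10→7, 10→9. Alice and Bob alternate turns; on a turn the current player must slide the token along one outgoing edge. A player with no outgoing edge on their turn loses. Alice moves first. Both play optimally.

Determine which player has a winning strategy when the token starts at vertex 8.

Work bottom-up. With no move the player to move loses. Otherwise the position is W if at least one move leads to an L position for the opponent, and L if every move leads to a W.
Every edge goes from a vertex to one that appears earlier in the order 9, 5, 4, 7, 10, 6, 2, 3, 1, 8, so processing vertices in that order labels each vertex after all of its successors.
9: no outgoing edge → L
5: no outgoing edge → L
4: W (go to 5, an L position)
7: W (go to 5, an L position)
10: W (go to 5, an L position)
6: W (go to 5, an L position)
2: W (go to 5, an L position)
3: W (go to 5, an L position)
1: W (go to 5, an L position)
8: L (options 1(W), 4(W) are all W)
Every move from 8 reaches a W position, so the mover loses.

Bob wins.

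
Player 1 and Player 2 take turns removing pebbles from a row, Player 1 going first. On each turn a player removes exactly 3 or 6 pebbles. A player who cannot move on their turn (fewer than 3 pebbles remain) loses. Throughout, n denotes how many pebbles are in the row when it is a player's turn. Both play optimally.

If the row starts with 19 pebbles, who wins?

Player 2 wins.

Label each position W (a win for the player to move) or L (a loss). A position with no legal move is L; any other position is W exactly when some move reaches an L, and L when every move reaches a W.
n=0: no move → L
n=1: no move → L
n=2: no move → L
n=3: can move to 0, which is L ⇒ W
n=4: can move to 1, which is L ⇒ W
n=5: can move to 2, which is L ⇒ W
n=6: can move to 0, which is L ⇒ W
n=7: can move to 1, which is L ⇒ W
n=8: can move to 2, which is L ⇒ W
n=9: moves to 6(W), 3(W); every one is W ⇒ L
n=10: moves to 7(W), 4(W); every one is W ⇒ L
n=11: moves to 8(W), 5(W); every one is W ⇒ L
n=12: can move to 9, which is L ⇒ W
n=13: can move to 10, which is L ⇒ W
n=14: can move to 11, which is L ⇒ W
n=15: can move to 9, which is L ⇒ W
n=16: can move to 10, which is L ⇒ W
n=17: can move to 11, which is L ⇒ W
n=18: moves to 15(W), 12(W); every one is W ⇒ L
n=19: moves to 16(W), 13(W); every one is W ⇒ L
The starting position 19 is L: whatever Player 1 does, the opponent receives a W position.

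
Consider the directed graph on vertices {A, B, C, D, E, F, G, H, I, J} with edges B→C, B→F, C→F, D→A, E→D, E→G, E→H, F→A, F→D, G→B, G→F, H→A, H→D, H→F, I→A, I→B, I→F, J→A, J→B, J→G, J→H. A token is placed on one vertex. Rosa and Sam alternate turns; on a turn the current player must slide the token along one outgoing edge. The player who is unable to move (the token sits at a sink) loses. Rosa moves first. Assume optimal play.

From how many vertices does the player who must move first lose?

3

Work bottom-up. With no move the player to move loses. Otherwise the position is W if at least one move leads to an L position for the opponent, and L if every move leads to a W.
Every edge goes from a vertex to one that appears earlier in the order A, D, F, C, B, H, G, J, I, E, so processing vertices in that order labels each vertex after all of its successors.
A: no outgoing edge → L
D: can move to A, which is L ⇒ W
F: can move to A, which is L ⇒ W
C: the only move is to F(W), a W ⇒ L
B: can move to C, which is L ⇒ W
H: can move to A, which is L ⇒ W
G: moves to B(W), F(W); every one is W ⇒ L
J: can move to G, which is L ⇒ W
I: can move to A, which is L ⇒ W
E: can move to G, which is L ⇒ W
The L vertices are A, C, G; that is 3 in all.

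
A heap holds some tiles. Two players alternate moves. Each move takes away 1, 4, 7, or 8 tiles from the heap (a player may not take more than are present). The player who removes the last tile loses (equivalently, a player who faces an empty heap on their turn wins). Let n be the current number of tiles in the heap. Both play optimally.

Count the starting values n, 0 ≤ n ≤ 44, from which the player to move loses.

Positions with no move are W. A position that does have a move is losing for the player to move precisely when every available move leads to a winning position for the opponent. Fill in the labels:
n=0: no move; the opponent has just taken the last tile and therefore loses → W
n=1: the only move is to 0(W), a W ⇒ L
n=2: can move to 1, which is L ⇒ W
n=3: the only move is to 2(W), a W ⇒ L
n=4: can move to 3, which is L ⇒ W
n=5: can move to 1, which is L ⇒ W
n=6: moves to 5(W), 2(W); every one is W ⇒ L
n=7: can move to 6, which is L ⇒ W
n=8: can move to 1, which is L ⇒ W
n=9: can move to 1, which is L ⇒ W
n=10: can move to 6, which is L ⇒ W
n=11: can move to 3, which is L ⇒ W
n=12: moves to 11(W), 8(W), 5(W), 4(W); every one is W ⇒ L
n=13: can move to 12, which is L ⇒ W
n=14: can move to 6, which is L ⇒ W
n=15: moves to 14(W), 11(W), 8(W), 7(W); every one is W ⇒ L
n=16: can move to 15, which is L ⇒ W
n=17: moves to 16(W), 13(W), 10(W), 9(W); every one is W ⇒ L
n=18: can move to 17, which is L ⇒ W
n=19: can move to 15, which is L ⇒ W
n=20: can move to 12, which is L ⇒ W
n=21: can move to 17, which is L ⇒ W
n=22: can move to 15, which is L ⇒ W
n=23: can move to 15, which is L ⇒ W
n=24: can move to 17, which is L ⇒ W
n=25: can move to 17, which is L ⇒ W
n=26: moves to 25(W), 22(W), 19(W), 18(W); every one is W ⇒ L
n=27: can move to 26, which is L ⇒ W
n=28: moves to 27(W), 24(W), 21(W), 20(W); every one is W ⇒ L
n=29: can move to 28, which is L ⇒ W
n=30: can move to 26, which is L ⇒ W
n=31: moves to 30(W), 27(W), 24(W), 23(W); every one is W ⇒ L
n=32: can move to 31, which is L ⇒ W
n=33: can move to 26, which is L ⇒ W
n=34: can move to 26, which is L ⇒ W
n=35: can move to 31, which is L ⇒ W
n=36: can move to 28, which is L ⇒ W
n=37: moves to 36(W), 33(W), 30(W), 29(W); every one is W ⇒ L
n=38: can move to 37, which is L ⇒ W
n=39: can move to 31, which is L ⇒ W
n=40: moves to 39(W), 36(W), 33(W), 32(W); every one is W ⇒ L
n=41: can move to 40, which is L ⇒ W
n=42: moves to 41(W), 38(W), 35(W), 34(W); every one is W ⇒ L
n=43: can move to 42, which is L ⇒ W
n=44: can move to 40, which is L ⇒ W
L entries with 0 ≤ n ≤ 44: n = 1, 3, 6, 12, 15, 17, 26, 28, 31, 37, 40, 42; that makes 12.

12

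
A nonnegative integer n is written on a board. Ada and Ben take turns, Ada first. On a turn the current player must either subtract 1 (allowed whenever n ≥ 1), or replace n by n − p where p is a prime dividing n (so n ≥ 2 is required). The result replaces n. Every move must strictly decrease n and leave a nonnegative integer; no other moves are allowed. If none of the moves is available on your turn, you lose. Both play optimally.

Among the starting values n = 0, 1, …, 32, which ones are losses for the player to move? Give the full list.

0, 4, 8, 12, 16, 20, 24, 28, 32

Build the W/L table. Terminal = L. A non-terminal position is W if it has a move to some L; otherwise it is L.
n=0: no move → L
n=1: W (go to 0, an L position)
n=2: W (go to 0, an L position)
n=3: W (go to 0, an L position)
n=4: L (options 2(W), 3(W) are all W)
n=5: W (go to 0, an L position)
n=6: W (go to 4, an L position)
n=7: W (go to 0, an L position)
n=8: L (options 6(W), 7(W) are all W)
n=9: W (go to 8, an L position)
n=10: W (go to 8, an L position)
n=11: W (go to 0, an L position)
n=12: L (options 9(W), 10(W), 11(W) are all W)
n=13: W (go to 0, an L position)
n=14: W (go to 12, an L position)
n=15: W (go to 12, an L position)
n=16: L (options 14(W), 15(W) are all W)
n=17: W (go to 0, an L position)
n=18: W (go to 16, an L position)
n=19: W (go to 0, an L position)
n=20: L (options 15(W), 18(W), 19(W) are all W)
n=21: W (go to 20, an L position)
n=22: W (go to 20, an L position)
n=23: W (go to 0, an L position)
n=24: L (options 21(W), 22(W), 23(W) are all W)
n=25: W (go to 20, an L position)
n=26: W (go to 24, an L position)
n=27: W (go to 24, an L position)
n=28: L (options 21(W), 26(W), 27(W) are all W)
n=29: W (go to 0, an L position)
n=30: W (go to 28, an L position)
n=31: W (go to 0, an L position)
n=32: L (options 30(W), 31(W) are all W)
The losing starting values of n are exactly the entries labelled L in this table (9 of them).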